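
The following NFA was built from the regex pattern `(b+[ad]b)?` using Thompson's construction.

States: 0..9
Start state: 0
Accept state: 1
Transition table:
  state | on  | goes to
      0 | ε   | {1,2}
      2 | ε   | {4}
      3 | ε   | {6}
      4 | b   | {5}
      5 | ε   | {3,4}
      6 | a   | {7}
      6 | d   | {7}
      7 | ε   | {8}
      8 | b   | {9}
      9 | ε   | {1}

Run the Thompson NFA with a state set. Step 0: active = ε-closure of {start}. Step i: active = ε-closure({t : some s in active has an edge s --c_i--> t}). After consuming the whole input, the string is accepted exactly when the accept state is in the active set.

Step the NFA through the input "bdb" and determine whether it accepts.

Answer: ACCEPT

Steps:
S₀ = ε-closure({0}) = {0,1,2,4}
'b' @ 1: {3,4,5,6}
'd' @ 2: {7,8}
'b' @ 3: {1,9}  (accept∈set)
end set {1,9} — state 1 in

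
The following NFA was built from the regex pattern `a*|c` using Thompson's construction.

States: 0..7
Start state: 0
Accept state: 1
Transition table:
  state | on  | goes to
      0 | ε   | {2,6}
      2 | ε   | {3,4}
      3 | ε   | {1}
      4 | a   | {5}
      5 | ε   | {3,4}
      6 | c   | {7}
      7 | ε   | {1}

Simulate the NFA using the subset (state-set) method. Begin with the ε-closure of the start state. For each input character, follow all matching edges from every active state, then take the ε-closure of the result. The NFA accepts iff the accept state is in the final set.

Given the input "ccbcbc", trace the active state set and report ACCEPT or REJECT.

S₀ = ε-closure({0}) = {0,1,2,3,4,6}
'c' @ 1: {1,7}  (accept∈set)
'c' @ 2: {}  — dead — no transitions
rest 'bcbc' ignored (set empty)
end set {} — state 1 not in

Answer: REJECT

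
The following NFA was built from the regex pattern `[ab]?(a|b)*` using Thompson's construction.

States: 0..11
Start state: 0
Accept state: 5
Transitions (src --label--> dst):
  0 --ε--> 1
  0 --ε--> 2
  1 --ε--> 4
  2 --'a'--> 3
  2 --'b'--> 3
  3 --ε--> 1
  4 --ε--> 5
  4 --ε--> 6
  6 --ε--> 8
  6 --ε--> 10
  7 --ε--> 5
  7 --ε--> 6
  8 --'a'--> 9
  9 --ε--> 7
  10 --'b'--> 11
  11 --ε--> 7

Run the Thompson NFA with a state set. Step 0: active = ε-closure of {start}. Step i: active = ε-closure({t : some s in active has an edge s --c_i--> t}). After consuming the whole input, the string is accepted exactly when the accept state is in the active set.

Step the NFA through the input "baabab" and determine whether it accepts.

start: ε-closure({0}) = {0,1,2,4,5,6,8,10}
'b' @ 1: {1,3,4,5,6,7,8,10,11}  (accept∈set)
'a' @ 2: {5,6,7,8,9,10}  (accept∈set)
'a' @ 3: {5,6,7,8,9,10}  (accept∈set)
'b' @ 4: {5,6,7,8,10,11}  (accept∈set)
'a' @ 5: {5,6,7,8,9,10}  (accept∈set)
'b' @ 6: {5,6,7,8,10,11}  (accept∈set)
after full input: {5,6,7,8,10,11}  (accept=5 in)

Answer: ACCEPT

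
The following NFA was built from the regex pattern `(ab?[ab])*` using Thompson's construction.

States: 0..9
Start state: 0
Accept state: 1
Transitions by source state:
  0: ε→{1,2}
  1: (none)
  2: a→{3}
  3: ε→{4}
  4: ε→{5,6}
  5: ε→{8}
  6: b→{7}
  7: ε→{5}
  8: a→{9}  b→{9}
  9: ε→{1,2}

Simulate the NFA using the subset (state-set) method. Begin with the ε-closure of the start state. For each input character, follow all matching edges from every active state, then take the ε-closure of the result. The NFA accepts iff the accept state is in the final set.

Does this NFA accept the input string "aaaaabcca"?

S₀ = ε-closure({0}) = {0,1,2}
'a' @ 1: {3,4,5,6,8}
'a' @ 2: {1,2,9}  [accepting]
'a' @ 3: {3,4,5,6,8}
'a' @ 4: {1,2,9}  [accepting]
'a' @ 5: {3,4,5,6,8}
'b' @ 6: {1,2,5,7,8,9}  [accepting]
'c' @ 7: {}  — state set empty
rest 'ca' ignored (set empty)
final: {}; accept 1 not in set

Answer: REJECT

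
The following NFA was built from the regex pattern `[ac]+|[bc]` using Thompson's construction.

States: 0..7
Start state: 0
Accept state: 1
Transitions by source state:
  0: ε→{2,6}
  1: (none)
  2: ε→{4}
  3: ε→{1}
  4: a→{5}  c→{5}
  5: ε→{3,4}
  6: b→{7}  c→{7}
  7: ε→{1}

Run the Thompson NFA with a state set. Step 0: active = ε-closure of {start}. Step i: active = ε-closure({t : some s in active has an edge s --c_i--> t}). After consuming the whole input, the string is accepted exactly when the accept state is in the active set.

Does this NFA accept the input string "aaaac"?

Answer: ACCEPT

Derivation:
start: ε-closure({0}) = {0,2,4,6}
'a' @ 1: {1,3,4,5}  [accepting]
'a' @ 2: {1,3,4,5}  [accepting]
'a' @ 3: {1,3,4,5}  [accepting]
'a' @ 4: {1,3,4,5}  [accepting]
'c' @ 5: {1,3,4,5}  [accepting]
final: {1,3,4,5}; accept 1 in set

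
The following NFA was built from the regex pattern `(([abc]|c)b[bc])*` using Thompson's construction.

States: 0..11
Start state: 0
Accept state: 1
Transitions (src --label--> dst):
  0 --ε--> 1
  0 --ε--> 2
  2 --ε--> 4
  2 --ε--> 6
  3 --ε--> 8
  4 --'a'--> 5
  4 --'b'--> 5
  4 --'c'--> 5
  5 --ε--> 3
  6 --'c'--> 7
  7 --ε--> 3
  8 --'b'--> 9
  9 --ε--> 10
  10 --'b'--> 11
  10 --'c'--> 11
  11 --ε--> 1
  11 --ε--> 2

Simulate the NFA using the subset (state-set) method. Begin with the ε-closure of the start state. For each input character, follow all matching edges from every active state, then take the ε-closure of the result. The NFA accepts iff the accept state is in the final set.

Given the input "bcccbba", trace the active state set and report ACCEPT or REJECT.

start: ε-closure({0}) = {0,1,2,4,6}
'b' @ 1: {3,5,8}
'c' @ 2: {}  — no active states
rest 'ccbba' ignored (set empty)
end set {} — state 1 not in

Answer: REJECT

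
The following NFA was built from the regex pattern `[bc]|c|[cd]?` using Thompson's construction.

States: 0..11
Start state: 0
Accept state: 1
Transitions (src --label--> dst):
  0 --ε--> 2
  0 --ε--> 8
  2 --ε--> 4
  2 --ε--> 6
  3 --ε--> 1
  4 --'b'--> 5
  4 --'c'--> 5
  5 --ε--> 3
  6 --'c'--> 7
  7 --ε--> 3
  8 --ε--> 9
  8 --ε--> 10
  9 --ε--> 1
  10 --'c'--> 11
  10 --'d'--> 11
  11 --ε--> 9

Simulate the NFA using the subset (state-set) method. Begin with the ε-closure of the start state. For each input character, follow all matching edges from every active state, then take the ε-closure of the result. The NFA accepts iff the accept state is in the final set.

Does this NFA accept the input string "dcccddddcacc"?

Answer: REJECT

Trace:
start: ε-closure({0}) = {0,1,2,4,6,8,9,10}
'd' @ 1: {1,9,11}  ✓accept
'c' @ 2: {}  — state set empty
rest 'ccddddcacc' ignored (set empty)
end set {} — state 1 not in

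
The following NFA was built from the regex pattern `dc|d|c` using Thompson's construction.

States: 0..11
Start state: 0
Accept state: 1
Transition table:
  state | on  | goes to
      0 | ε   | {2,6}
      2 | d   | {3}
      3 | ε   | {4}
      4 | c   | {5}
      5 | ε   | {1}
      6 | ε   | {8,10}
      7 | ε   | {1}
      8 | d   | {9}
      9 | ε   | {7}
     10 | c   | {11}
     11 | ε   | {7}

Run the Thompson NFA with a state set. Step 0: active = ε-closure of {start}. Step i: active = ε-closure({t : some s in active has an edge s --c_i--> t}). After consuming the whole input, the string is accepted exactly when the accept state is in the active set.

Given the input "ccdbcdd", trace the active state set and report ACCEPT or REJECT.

Answer: REJECT

Steps:
initial (ε-close {0}): {0,2,6,8,10}
'c' @ 1: {1,7,11}  ✓accept
'c' @ 2: {}  — state set empty
rest 'dbcdd' ignored (set empty)
after full input: {}  (accept=1 not in)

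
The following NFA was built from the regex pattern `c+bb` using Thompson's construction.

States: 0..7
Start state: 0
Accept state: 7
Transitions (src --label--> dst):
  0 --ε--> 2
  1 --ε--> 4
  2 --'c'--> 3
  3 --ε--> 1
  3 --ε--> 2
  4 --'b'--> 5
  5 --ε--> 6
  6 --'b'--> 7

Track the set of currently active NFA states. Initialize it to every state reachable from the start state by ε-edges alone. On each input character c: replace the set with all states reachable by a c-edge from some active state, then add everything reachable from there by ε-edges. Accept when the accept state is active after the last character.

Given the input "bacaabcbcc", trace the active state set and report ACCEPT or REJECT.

Answer: REJECT

Derivation:
start: ε-closure({0}) = {0,2}
'b' @ 1: {}  — state set empty
rest 'acaabcbcc' ignored (set empty)
after full input: {}  (accept=7 not in)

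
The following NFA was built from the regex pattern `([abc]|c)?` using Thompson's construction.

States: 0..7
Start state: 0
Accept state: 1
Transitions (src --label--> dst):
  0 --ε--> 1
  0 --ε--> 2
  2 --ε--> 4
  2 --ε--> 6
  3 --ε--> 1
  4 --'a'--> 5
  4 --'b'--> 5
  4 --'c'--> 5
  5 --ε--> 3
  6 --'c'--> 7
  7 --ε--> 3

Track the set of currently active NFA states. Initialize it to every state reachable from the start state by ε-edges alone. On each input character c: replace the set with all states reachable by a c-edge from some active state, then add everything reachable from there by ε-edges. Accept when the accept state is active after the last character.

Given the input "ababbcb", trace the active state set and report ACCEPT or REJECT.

initial (ε-close {0}): {0,1,2,4,6}
'a' @ 1: {1,3,5}  ✓accept
'b' @ 2: {}  — no active states
rest 'abbcb' ignored (set empty)
final: {}; accept 1 not in set

Answer: REJECT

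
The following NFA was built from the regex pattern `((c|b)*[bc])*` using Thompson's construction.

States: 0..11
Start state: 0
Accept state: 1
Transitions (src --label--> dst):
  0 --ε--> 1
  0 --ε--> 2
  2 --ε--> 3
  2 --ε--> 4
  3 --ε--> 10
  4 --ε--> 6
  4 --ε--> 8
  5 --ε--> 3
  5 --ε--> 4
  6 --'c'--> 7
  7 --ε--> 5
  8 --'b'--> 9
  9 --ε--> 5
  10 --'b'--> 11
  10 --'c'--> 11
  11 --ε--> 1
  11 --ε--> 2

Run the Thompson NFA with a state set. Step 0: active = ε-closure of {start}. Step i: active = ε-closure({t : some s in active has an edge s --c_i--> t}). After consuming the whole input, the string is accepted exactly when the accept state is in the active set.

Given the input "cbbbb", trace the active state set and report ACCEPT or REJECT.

Answer: ACCEPT

Derivation:
initial (ε-close {0}): {0,1,2,3,4,6,8,10}
'c' @ 1: {1,2,3,4,5,6,7,8,10,11}  [accepting]
'b' @ 2: {1,2,3,4,5,6,8,9,10,11}  [accepting]
'b' @ 3: {1,2,3,4,5,6,8,9,10,11}  [accepting]
'b' @ 4: {1,2,3,4,5,6,8,9,10,11}  [accepting]
'b' @ 5: {1,2,3,4,5,6,8,9,10,11}  [accepting]
end set {1,2,3,4,5,6,8,9,10,11} — state 1 in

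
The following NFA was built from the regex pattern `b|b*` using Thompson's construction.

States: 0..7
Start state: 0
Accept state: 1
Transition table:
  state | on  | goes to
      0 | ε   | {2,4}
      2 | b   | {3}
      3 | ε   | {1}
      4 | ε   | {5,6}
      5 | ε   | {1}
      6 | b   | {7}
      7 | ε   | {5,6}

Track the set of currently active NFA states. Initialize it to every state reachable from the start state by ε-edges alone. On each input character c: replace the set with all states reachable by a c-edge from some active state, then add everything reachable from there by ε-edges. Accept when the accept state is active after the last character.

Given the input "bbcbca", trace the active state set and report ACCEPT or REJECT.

S₀ = ε-closure({0}) = {0,1,2,4,5,6}
'b' @ 1: {1,3,5,6,7}  (accept∈set)
'b' @ 2: {1,5,6,7}  (accept∈set)
'c' @ 3: {}  — state set empty
rest 'bca' ignored (set empty)
end set {} — state 1 not in

Answer: REJECT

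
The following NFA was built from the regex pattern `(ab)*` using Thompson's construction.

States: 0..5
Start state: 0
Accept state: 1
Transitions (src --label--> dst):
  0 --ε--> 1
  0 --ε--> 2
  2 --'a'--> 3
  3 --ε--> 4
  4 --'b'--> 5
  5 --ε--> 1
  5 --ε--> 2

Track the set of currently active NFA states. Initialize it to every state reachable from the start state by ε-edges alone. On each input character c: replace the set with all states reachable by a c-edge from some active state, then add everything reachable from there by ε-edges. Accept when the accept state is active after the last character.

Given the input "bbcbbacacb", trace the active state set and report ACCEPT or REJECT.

Answer: REJECT

Derivation:
start: ε-closure({0}) = {0,1,2}
'b' @ 1: {}  — dead — no transitions
rest 'bcbbacacb' ignored (set empty)
after full input: {}  (accept=1 not in)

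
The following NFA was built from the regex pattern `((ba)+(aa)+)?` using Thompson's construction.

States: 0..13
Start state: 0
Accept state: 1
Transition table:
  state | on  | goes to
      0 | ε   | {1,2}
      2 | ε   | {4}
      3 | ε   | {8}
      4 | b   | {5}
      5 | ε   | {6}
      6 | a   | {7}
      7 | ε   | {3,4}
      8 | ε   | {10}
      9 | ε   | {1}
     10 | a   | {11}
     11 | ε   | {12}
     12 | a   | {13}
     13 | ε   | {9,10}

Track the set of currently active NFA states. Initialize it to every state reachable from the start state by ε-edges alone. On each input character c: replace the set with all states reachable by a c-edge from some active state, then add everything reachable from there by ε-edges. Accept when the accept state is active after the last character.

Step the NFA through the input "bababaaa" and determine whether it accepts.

start: ε-closure({0}) = {0,1,2,4}
'b' @ 1: {5,6}
'a' @ 2: {3,4,7,8,10}
'b' @ 3: {5,6}
'a' @ 4: {3,4,7,8,10}
'b' @ 5: {5,6}
'a' @ 6: {3,4,7,8,10}
'a' @ 7: {11,12}
'a' @ 8: {1,9,10,13}  ✓accept
after full input: {1,9,10,13}  (accept=1 in)

Answer: ACCEPT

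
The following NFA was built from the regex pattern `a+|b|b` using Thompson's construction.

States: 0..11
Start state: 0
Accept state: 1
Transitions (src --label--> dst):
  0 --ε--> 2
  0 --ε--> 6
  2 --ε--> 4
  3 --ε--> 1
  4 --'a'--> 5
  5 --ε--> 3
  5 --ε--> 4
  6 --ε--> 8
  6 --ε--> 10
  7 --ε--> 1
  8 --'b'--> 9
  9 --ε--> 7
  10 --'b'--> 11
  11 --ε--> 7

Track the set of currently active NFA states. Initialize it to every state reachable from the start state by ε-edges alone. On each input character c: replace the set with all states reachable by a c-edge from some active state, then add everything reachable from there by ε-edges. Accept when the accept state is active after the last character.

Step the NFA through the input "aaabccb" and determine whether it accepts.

initial (ε-close {0}): {0,2,4,6,8,10}
'a' @ 1: {1,3,4,5}  ✓accept
'a' @ 2: {1,3,4,5}  ✓accept
'a' @ 3: {1,3,4,5}  ✓accept
'b' @ 4: {}  — dead — no transitions
rest 'ccb' ignored (set empty)
end set {} — state 1 not in

Answer: REJECT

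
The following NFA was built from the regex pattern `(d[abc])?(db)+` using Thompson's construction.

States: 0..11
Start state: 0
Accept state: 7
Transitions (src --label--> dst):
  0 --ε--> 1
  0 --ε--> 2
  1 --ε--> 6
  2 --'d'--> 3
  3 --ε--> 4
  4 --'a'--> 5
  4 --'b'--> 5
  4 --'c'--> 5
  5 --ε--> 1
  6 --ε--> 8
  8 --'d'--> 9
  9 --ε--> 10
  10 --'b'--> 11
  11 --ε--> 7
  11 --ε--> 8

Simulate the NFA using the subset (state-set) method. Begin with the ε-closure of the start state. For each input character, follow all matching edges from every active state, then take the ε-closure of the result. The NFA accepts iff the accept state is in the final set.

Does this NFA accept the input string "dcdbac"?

S₀ = ε-closure({0}) = {0,1,2,6,8}
'd' @ 1: {3,4,9,10}
'c' @ 2: {1,5,6,8}
'd' @ 3: {9,10}
'b' @ 4: {7,8,11}  ✓accept
'a' @ 5: {}  — state set empty
rest 'c' ignored (set empty)
after full input: {}  (accept=7 not in)

Answer: REJECT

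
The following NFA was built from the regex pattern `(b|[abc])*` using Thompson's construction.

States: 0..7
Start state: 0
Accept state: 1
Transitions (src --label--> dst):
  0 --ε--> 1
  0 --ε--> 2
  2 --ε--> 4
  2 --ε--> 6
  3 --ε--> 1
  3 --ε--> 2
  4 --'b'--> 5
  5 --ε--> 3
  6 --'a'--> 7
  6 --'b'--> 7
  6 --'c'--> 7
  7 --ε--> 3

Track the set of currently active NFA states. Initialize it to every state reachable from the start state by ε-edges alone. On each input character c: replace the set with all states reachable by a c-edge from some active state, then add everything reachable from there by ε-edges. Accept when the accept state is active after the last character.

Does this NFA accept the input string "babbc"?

S₀ = ε-closure({0}) = {0,1,2,4,6}
'b' @ 1: {1,2,3,4,5,6,7}  ✓accept
'a' @ 2: {1,2,3,4,6,7}  ✓accept
'b' @ 3: {1,2,3,4,5,6,7}  ✓accept
'b' @ 4: {1,2,3,4,5,6,7}  ✓accept
'c' @ 5: {1,2,3,4,6,7}  ✓accept
after full input: {1,2,3,4,6,7}  (accept=1 in)

Answer: ACCEPT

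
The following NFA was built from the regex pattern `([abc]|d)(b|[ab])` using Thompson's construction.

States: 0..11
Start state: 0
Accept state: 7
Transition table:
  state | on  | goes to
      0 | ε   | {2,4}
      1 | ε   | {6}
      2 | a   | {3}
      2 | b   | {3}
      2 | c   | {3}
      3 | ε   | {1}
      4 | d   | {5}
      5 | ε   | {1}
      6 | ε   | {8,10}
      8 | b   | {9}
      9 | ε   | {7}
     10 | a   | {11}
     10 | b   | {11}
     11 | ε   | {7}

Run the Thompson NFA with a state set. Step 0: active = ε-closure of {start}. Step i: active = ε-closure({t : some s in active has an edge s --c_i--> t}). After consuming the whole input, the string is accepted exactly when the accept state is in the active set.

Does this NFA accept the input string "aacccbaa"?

S₀ = ε-closure({0}) = {0,2,4}
'a' @ 1: {1,3,6,8,10}
'a' @ 2: {7,11}  ✓accept
'c' @ 3: {}  — no active states
rest 'ccbaa' ignored (set empty)
after full input: {}  (accept=7 not in)

Answer: REJECT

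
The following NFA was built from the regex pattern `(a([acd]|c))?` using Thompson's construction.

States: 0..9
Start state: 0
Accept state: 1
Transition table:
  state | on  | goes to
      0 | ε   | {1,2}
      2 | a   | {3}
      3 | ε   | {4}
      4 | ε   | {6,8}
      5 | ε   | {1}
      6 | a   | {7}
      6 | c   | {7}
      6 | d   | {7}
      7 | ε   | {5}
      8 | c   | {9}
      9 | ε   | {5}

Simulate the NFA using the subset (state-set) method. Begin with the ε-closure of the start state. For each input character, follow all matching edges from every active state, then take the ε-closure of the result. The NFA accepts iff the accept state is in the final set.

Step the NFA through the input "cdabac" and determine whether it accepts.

S₀ = ε-closure({0}) = {0,1,2}
'c' @ 1: {}  — no active states
rest 'dabac' ignored (set empty)
end set {} — state 1 not in

Answer: REJECT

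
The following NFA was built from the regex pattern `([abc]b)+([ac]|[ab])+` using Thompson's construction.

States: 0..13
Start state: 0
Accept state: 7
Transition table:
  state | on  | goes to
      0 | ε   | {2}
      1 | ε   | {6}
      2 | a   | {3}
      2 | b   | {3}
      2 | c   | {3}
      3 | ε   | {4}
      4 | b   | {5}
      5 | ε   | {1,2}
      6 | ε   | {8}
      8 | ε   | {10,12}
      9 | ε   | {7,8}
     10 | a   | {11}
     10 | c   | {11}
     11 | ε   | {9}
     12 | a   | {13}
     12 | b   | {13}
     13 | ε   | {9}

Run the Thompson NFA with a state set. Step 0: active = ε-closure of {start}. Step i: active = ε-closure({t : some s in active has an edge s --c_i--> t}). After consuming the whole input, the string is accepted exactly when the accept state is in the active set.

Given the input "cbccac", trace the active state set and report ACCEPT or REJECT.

Answer: ACCEPT

Trace:
start: ε-closure({0}) = {0,2}
'c' @ 1: {3,4}
'b' @ 2: {1,2,5,6,8,10,12}
'c' @ 3: {3,4,7,8,9,10,11,12}  [accepting]
'c' @ 4: {7,8,9,10,11,12}  [accepting]
'a' @ 5: {7,8,9,10,11,12,13}  [accepting]
'c' @ 6: {7,8,9,10,11,12}  [accepting]
final: {7,8,9,10,11,12}; accept 7 in set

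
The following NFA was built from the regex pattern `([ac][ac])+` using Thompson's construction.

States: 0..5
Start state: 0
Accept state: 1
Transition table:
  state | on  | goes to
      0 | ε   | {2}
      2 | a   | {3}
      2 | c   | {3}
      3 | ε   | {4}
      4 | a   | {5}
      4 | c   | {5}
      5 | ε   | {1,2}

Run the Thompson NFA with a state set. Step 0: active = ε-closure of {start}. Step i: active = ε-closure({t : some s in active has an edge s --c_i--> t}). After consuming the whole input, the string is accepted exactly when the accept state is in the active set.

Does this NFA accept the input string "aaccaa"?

start: ε-closure({0}) = {0,2}
'a' @ 1: {3,4}
'a' @ 2: {1,2,5}  (accept∈set)
'c' @ 3: {3,4}
'c' @ 4: {1,2,5}  (accept∈set)
'a' @ 5: {3,4}
'a' @ 6: {1,2,5}  (accept∈set)
end set {1,2,5} — state 1 in

Answer: ACCEPT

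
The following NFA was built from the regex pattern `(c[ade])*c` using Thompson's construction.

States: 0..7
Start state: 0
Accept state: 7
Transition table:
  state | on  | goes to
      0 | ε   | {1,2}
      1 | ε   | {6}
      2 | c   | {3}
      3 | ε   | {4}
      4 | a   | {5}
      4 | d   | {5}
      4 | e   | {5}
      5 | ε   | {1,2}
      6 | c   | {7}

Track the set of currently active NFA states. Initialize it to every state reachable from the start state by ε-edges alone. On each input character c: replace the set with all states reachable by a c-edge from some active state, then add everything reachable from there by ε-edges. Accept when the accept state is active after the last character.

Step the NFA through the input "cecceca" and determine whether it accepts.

Answer: REJECT

Derivation:
S₀ = ε-closure({0}) = {0,1,2,6}
'c' @ 1: {3,4,7}  [accepting]
'e' @ 2: {1,2,5,6}
'c' @ 3: {3,4,7}  [accepting]
'c' @ 4: {}  — no active states
rest 'eca' ignored (set empty)
end set {} — state 7 not in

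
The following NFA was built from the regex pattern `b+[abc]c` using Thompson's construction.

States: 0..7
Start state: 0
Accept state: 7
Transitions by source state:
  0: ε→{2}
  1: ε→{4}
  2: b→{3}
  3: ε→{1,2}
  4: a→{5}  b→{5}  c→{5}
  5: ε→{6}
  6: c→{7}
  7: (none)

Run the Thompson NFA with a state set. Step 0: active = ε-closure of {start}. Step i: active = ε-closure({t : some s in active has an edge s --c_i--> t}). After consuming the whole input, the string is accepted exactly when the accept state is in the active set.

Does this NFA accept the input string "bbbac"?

Answer: ACCEPT

Trace:
S₀ = ε-closure({0}) = {0,2}
'b' @ 1: {1,2,3,4}
'b' @ 2: {1,2,3,4,5,6}
'b' @ 3: {1,2,3,4,5,6}
'a' @ 4: {5,6}
'c' @ 5: {7}  ✓accept
after full input: {7}  (accept=7 in)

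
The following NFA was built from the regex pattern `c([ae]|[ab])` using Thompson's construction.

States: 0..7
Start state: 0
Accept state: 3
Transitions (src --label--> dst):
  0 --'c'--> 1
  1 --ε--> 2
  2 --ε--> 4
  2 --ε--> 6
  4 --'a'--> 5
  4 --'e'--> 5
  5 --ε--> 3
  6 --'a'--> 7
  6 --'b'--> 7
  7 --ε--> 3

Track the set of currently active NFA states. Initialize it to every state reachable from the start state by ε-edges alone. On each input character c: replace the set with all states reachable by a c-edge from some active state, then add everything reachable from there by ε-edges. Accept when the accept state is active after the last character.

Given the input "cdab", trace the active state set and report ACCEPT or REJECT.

Answer: REJECT

Trace:
S₀ = ε-closure({0}) = {0}
'c' @ 1: {1,2,4,6}
'd' @ 2: {}  — dead — no transitions
rest 'ab' ignored (set empty)
end set {} — state 3 not in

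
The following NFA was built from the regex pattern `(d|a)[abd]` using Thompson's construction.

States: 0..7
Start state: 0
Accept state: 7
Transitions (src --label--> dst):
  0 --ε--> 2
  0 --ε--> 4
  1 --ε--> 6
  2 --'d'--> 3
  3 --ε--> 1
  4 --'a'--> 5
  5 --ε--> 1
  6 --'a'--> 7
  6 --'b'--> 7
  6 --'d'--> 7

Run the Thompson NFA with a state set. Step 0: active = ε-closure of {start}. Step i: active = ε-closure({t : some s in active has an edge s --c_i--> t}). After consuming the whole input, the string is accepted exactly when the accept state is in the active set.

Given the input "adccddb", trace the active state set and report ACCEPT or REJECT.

Answer: REJECT

Steps:
start: ε-closure({0}) = {0,2,4}
'a' @ 1: {1,5,6}
'd' @ 2: {7}  [accepting]
'c' @ 3: {}  — no active states
rest 'cddb' ignored (set empty)
after full input: {}  (accept=7 not in)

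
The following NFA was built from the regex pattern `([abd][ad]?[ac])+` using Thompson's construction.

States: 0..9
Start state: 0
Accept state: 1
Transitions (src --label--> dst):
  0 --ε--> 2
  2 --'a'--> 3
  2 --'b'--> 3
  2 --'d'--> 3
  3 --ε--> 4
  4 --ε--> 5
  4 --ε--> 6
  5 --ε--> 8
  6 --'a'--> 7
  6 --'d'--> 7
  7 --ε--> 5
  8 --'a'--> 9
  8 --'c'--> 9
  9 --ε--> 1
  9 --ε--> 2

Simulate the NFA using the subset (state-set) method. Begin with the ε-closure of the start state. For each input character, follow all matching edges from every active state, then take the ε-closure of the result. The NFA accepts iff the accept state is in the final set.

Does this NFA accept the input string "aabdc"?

S₀ = ε-closure({0}) = {0,2}
'a' @ 1: {3,4,5,6,8}
'a' @ 2: {1,2,5,7,8,9}  ✓accept
'b' @ 3: {3,4,5,6,8}
'd' @ 4: {5,7,8}
'c' @ 5: {1,2,9}  ✓accept
final: {1,2,9}; accept 1 in set

Answer: ACCEPT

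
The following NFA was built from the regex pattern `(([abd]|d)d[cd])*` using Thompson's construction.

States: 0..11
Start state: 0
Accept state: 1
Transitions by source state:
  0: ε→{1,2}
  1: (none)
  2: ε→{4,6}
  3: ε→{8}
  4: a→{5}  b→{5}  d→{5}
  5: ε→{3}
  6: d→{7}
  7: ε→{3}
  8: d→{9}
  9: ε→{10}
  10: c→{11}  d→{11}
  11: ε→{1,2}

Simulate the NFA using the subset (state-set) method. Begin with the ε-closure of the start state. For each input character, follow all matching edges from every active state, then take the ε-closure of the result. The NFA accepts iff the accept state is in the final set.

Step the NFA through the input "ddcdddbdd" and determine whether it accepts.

Answer: ACCEPT

Trace:
S₀ = ε-closure({0}) = {0,1,2,4,6}
'd' @ 1: {3,5,7,8}
'd' @ 2: {9,10}
'c' @ 3: {1,2,4,6,11}  (accept∈set)
'd' @ 4: {3,5,7,8}
'd' @ 5: {9,10}
'd' @ 6: {1,2,4,6,11}  (accept∈set)
'b' @ 7: {3,5,8}
'd' @ 8: {9,10}
'd' @ 9: {1,2,4,6,11}  (accept∈set)
final: {1,2,4,6,11}; accept 1 in set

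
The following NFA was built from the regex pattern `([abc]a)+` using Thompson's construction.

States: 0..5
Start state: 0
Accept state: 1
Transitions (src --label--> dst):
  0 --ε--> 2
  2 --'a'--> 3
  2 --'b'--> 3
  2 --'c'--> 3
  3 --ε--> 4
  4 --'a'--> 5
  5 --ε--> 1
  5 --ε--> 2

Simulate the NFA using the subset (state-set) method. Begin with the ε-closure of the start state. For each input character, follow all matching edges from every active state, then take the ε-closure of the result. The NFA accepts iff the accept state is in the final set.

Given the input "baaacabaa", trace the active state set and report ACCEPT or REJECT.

initial (ε-close {0}): {0,2}
'b' @ 1: {3,4}
'a' @ 2: {1,2,5}  ✓accept
'a' @ 3: {3,4}
'a' @ 4: {1,2,5}  ✓accept
'c' @ 5: {3,4}
'a' @ 6: {1,2,5}  ✓accept
'b' @ 7: {3,4}
'a' @ 8: {1,2,5}  ✓accept
'a' @ 9: {3,4}
end set {3,4} — state 1 not in

Answer: REJECT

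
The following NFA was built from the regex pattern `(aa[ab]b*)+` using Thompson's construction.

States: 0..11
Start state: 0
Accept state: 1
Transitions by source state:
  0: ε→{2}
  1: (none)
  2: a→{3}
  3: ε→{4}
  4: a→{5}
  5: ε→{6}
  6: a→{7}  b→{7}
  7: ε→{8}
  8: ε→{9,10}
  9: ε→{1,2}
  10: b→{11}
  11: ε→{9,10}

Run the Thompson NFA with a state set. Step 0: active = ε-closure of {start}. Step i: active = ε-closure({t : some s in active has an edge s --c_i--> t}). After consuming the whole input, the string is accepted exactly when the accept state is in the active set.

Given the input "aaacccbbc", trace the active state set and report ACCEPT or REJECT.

start: ε-closure({0}) = {0,2}
'a' @ 1: {3,4}
'a' @ 2: {5,6}
'a' @ 3: {1,2,7,8,9,10}  (accept∈set)
'c' @ 4: {}  — dead — no transitions
rest 'ccbbc' ignored (set empty)
end set {} — state 1 not in

Answer: REJECT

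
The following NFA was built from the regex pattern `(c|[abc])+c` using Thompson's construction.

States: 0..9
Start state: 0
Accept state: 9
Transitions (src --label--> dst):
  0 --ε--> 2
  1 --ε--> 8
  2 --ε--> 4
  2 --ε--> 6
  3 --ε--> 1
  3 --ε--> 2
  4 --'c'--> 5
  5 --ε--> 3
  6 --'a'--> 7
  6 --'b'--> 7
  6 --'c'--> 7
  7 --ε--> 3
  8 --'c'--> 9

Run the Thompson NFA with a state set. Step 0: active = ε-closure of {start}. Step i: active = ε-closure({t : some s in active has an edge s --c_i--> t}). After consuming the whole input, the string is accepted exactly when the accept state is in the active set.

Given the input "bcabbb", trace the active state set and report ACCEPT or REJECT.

start: ε-closure({0}) = {0,2,4,6}
'b' @ 1: {1,2,3,4,6,7,8}
'c' @ 2: {1,2,3,4,5,6,7,8,9}  (accept∈set)
'a' @ 3: {1,2,3,4,6,7,8}
'b' @ 4: {1,2,3,4,6,7,8}
'b' @ 5: {1,2,3,4,6,7,8}
'b' @ 6: {1,2,3,4,6,7,8}
final: {1,2,3,4,6,7,8}; accept 9 not in set

Answer: REJECT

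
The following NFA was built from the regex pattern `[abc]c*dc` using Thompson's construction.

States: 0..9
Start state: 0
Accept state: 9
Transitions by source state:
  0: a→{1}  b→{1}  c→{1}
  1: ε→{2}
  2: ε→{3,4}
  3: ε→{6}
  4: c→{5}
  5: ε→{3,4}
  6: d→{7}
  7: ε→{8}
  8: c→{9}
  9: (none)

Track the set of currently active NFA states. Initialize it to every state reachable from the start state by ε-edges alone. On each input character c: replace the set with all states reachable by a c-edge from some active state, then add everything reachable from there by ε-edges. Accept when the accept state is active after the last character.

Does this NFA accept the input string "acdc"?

initial (ε-close {0}): {0}
'a' @ 1: {1,2,3,4,6}
'c' @ 2: {3,4,5,6}
'd' @ 3: {7,8}
'c' @ 4: {9}  [accepting]
after full input: {9}  (accept=9 in)

Answer: ACCEPT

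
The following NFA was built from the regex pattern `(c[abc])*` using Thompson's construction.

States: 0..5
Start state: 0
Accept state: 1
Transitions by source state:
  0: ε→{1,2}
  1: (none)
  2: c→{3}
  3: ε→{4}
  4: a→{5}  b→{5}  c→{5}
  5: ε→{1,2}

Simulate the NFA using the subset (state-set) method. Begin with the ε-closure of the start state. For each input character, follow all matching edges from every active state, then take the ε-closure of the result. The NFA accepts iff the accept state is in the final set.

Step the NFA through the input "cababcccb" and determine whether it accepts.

Answer: REJECT

Trace:
initial (ε-close {0}): {0,1,2}
'c' @ 1: {3,4}
'a' @ 2: {1,2,5}  (accept∈set)
'b' @ 3: {}  — dead — no transitions
rest 'abcccb' ignored (set empty)
end set {} — state 1 not in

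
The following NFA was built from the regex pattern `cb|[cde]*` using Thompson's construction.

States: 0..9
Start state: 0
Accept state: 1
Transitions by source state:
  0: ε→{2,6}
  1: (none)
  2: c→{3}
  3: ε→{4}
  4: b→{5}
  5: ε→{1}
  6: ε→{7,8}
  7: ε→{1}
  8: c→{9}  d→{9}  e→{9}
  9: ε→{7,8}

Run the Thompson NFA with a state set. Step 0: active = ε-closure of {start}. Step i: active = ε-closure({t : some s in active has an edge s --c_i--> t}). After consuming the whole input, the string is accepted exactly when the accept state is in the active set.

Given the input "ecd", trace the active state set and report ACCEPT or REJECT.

Answer: ACCEPT

Trace:
S₀ = ε-closure({0}) = {0,1,2,6,7,8}
'e' @ 1: {1,7,8,9}  (accept∈set)
'c' @ 2: {1,7,8,9}  (accept∈set)
'd' @ 3: {1,7,8,9}  (accept∈set)
final: {1,7,8,9}; accept 1 in set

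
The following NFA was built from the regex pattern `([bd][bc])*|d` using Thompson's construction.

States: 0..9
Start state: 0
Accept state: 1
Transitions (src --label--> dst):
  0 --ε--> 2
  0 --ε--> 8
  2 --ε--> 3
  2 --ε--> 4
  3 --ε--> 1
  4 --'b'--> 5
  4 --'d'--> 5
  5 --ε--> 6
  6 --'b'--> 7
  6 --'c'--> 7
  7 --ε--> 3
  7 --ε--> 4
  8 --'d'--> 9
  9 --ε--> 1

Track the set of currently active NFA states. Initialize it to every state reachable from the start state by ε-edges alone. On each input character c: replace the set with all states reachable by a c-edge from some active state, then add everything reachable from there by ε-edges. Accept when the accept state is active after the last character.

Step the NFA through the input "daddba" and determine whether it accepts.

initial (ε-close {0}): {0,1,2,3,4,8}
'd' @ 1: {1,5,6,9}  ✓accept
'a' @ 2: {}  — dead — no transitions
rest 'ddba' ignored (set empty)
final: {}; accept 1 not in set

Answer: REJECT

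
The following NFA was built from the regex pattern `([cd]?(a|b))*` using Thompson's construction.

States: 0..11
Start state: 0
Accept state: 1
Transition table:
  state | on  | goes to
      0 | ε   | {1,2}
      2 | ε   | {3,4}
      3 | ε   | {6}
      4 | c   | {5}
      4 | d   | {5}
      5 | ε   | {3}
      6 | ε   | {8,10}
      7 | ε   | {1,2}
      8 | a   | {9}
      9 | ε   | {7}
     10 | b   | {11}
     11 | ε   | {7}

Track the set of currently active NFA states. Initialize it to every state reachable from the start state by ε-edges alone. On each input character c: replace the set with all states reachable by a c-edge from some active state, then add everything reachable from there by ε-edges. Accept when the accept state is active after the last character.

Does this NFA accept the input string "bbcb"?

Answer: ACCEPT

Trace:
start: ε-closure({0}) = {0,1,2,3,4,6,8,10}
'b' @ 1: {1,2,3,4,6,7,8,10,11}  [accepting]
'b' @ 2: {1,2,3,4,6,7,8,10,11}  [accepting]
'c' @ 3: {3,5,6,8,10}
'b' @ 4: {1,2,3,4,6,7,8,10,11}  [accepting]
after full input: {1,2,3,4,6,7,8,10,11}  (accept=1 in)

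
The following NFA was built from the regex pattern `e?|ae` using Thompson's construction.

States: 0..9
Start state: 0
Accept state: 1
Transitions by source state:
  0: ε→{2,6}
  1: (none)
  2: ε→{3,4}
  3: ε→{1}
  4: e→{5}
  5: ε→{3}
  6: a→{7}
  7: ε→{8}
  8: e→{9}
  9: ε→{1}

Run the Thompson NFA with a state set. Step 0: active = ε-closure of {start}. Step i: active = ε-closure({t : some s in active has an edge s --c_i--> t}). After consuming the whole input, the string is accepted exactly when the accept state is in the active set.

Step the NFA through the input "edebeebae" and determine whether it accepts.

initial (ε-close {0}): {0,1,2,3,4,6}
'e' @ 1: {1,3,5}  (accept∈set)
'd' @ 2: {}  — dead — no transitions
rest 'ebeebae' ignored (set empty)
end set {} — state 1 not in

Answer: REJECT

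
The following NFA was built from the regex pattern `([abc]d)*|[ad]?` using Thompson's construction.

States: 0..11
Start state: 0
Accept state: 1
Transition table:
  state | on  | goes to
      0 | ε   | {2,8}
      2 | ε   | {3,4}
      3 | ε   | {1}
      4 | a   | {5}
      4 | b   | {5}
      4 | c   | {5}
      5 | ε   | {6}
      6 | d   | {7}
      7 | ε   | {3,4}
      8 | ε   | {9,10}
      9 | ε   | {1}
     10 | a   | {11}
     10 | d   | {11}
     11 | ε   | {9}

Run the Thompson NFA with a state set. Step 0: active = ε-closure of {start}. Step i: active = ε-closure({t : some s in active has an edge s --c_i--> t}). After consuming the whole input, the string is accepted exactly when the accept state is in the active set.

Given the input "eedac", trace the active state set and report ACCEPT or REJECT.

Answer: REJECT

Steps:
S₀ = ε-closure({0}) = {0,1,2,3,4,8,9,10}
'e' @ 1: {}  — dead — no transitions
rest 'edac' ignored (set empty)
end set {} — state 1 not in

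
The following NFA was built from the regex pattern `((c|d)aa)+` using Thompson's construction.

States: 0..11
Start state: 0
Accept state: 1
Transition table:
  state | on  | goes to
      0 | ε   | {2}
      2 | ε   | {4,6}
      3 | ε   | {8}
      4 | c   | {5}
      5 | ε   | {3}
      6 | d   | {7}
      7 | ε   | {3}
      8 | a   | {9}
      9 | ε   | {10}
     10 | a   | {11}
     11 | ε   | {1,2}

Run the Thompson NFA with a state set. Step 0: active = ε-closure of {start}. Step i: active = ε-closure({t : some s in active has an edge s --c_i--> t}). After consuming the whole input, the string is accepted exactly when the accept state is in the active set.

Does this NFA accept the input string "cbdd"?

Answer: REJECT

Trace:
S₀ = ε-closure({0}) = {0,2,4,6}
'c' @ 1: {3,5,8}
'b' @ 2: {}  — dead — no transitions
rest 'dd' ignored (set empty)
after full input: {}  (accept=1 not in)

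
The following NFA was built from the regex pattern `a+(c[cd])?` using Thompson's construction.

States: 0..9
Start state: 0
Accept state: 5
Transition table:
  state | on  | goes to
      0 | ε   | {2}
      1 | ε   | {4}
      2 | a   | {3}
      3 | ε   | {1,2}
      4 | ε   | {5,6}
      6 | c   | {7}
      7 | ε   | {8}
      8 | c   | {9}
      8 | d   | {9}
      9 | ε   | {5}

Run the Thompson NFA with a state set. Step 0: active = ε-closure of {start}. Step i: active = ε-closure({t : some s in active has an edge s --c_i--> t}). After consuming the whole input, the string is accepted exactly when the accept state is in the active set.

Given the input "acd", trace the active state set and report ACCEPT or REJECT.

S₀ = ε-closure({0}) = {0,2}
'a' @ 1: {1,2,3,4,5,6}  (accept∈set)
'c' @ 2: {7,8}
'd' @ 3: {5,9}  (accept∈set)
after full input: {5,9}  (accept=5 in)

Answer: ACCEPT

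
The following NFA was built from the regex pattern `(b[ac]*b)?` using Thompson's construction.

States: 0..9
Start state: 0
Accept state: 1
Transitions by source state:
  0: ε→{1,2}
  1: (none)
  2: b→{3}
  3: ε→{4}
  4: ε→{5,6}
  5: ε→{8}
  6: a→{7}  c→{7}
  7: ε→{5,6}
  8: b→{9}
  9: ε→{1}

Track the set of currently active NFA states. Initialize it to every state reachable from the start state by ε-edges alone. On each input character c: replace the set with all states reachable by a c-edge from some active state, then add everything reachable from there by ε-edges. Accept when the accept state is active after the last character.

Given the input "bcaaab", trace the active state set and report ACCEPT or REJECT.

start: ε-closure({0}) = {0,1,2}
'b' @ 1: {3,4,5,6,8}
'c' @ 2: {5,6,7,8}
'a' @ 3: {5,6,7,8}
'a' @ 4: {5,6,7,8}
'a' @ 5: {5,6,7,8}
'b' @ 6: {1,9}  [accepting]
final: {1,9}; accept 1 in set

Answer: ACCEPT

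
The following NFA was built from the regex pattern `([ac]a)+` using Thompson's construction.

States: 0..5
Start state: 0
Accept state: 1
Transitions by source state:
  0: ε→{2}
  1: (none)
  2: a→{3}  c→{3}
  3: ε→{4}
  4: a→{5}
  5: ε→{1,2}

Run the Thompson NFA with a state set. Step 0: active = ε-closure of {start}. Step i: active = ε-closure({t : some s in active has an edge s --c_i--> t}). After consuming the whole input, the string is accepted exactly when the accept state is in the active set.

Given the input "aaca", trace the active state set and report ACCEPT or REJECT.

Answer: ACCEPT

Derivation:
initial (ε-close {0}): {0,2}
'a' @ 1: {3,4}
'a' @ 2: {1,2,5}  (accept∈set)
'c' @ 3: {3,4}
'a' @ 4: {1,2,5}  (accept∈set)
after full input: {1,2,5}  (accept=1 in)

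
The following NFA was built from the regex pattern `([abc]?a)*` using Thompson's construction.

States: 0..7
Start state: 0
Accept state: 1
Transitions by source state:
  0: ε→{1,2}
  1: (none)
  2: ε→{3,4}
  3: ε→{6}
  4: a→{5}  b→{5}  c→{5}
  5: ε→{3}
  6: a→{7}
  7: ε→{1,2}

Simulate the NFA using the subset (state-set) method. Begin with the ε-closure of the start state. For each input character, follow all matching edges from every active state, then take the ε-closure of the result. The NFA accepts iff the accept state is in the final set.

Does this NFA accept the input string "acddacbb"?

initial (ε-close {0}): {0,1,2,3,4,6}
'a' @ 1: {1,2,3,4,5,6,7}  ✓accept
'c' @ 2: {3,5,6}
'd' @ 3: {}  — dead — no transitions
rest 'dacbb' ignored (set empty)
final: {}; accept 1 not in set

Answer: REJECT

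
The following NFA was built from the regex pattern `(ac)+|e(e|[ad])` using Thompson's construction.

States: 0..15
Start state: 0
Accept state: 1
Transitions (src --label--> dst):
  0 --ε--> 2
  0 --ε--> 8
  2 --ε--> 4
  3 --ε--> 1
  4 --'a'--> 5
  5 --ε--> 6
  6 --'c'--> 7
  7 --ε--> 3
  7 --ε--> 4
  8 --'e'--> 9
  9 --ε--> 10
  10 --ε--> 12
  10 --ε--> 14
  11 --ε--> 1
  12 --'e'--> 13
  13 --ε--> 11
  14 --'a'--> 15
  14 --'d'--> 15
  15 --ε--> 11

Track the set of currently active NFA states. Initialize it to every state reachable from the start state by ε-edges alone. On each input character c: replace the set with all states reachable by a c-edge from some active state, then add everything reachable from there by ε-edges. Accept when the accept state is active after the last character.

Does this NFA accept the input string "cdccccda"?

start: ε-closure({0}) = {0,2,4,8}
'c' @ 1: {}  — state set empty
rest 'dccccda' ignored (set empty)
end set {} — state 1 not in

Answer: REJECT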